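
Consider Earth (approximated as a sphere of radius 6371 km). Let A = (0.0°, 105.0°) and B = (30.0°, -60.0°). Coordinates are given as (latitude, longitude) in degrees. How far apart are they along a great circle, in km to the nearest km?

With latitudes φ₁ = 0.000°, φ₂ = 30.000° and longitude difference Δλ = -165.000°:
cos c = sin φ₁ sin φ₂ + cos φ₁ cos φ₂ cos Δλ = (0.0000)(0.5000) + (1.0000)(0.8660)(-0.9659) = -0.83652,
so c = arccos(-0.83652) = 2.56169 rad.
Distance = R·c = 6371 × 2.5617 ≈ 16321 km.

16321 km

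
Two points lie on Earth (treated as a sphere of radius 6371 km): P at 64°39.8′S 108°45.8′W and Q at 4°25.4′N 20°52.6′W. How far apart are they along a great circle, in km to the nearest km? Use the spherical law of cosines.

Let φ₁ = -1.1286 rad, φ₂ = 0.0772 rad, and Δλ = 1.5339 rad.
cos c = sin φ₁ sin φ₂ + cos φ₁ cos φ₂ cos Δλ = (-0.9038)(0.0771) + (0.4279)(0.9970)(0.0369) = -0.05397,
so c = arccos(-0.05397) = 1.62480 rad.
Distance = R·c = 6371 × 1.6248 ≈ 10352 km.

10352 km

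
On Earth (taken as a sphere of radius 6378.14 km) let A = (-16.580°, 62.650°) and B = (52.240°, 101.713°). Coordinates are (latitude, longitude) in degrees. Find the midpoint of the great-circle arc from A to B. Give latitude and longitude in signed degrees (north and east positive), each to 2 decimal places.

18.79°, 77.71°

Central angle δ = 1.3386 rad. Interpolating on the sphere with fraction f = 0.5:
P = [sin((1−f)δ)·A + sin(fδ)·B] / sin δ = 0.6376·A + 0.6376·B in Cartesian coordinates,
giving P = (0.2015, 0.9250, 0.3221), i.e. latitude 18.79°, longitude 77.71°.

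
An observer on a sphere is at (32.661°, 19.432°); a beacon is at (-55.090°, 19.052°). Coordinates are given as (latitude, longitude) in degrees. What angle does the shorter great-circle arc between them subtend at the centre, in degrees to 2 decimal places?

87.75°

Let φ₁ = 0.5700 rad, φ₂ = -0.9615 rad, and Δλ = -0.0066 rad.
Haversine: a = sin²(Δφ/2) + cos φ₁ cos φ₂ sin²(Δλ/2) = 0.4804 + (0.8419)(0.5723)(0.0000) = 0.48038.
Central angle c = 2·arcsin(√a) = 1.53155 rad.
So the angular separation is 87.75°.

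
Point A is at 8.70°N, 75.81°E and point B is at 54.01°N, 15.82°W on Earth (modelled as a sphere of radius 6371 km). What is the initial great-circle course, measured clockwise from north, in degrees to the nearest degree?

With φ₁ = 0.1518, φ₂ = 0.9427, Δλ = -1.5992 rad, the forward-azimuth formula gives
θ = atan2( sin Δλ cos φ₂ , cos φ₁ sin φ₂ − sin φ₁ cos φ₂ cos Δλ ) = atan2(-0.5874, 0.8023) = -36.21°.
Adding 360° brings this into [0°, 360°): 324°.

324°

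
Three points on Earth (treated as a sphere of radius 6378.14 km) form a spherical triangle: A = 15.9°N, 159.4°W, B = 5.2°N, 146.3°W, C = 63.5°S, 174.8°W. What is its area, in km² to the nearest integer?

Side lengths (central angles): a = 1.2562, b = 1.4014, c = 0.2919 rad; semiperimeter s = 1.4748.
By l'Huilier's theorem, tan(E/4) = √[tan(s/2) tan((s−a)/2) tan((s−b)/2) tan((s−c)/2)], giving spherical excess E = 0.1981 rad.
Area = E·R² = 0.1981 × (6378.14)² ≈ 8058606 km².

8058606 km²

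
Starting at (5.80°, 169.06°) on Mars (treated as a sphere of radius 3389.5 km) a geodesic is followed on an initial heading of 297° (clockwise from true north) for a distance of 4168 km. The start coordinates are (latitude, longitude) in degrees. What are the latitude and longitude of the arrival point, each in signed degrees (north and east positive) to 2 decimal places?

Angular distance δ = d/R = 4168/3389.5 = 1.22968 rad; initial bearing θ = 5.1836 rad.
sin φ₂ = sin φ₁ cos δ + cos φ₁ sin δ cos θ = (0.1011)(0.3345) + (0.9949)(0.9424)(0.4540) = 0.4594, so φ₂ = 27.35°.
Δλ = atan2(sin θ sin δ cos φ₁, cos δ − sin φ₁ sin φ₂) = atan2(-0.8354, 0.2881) = -70.971°.
λ₂ = 169.060° − 70.971° = 98.09°.

27.35°, 98.09°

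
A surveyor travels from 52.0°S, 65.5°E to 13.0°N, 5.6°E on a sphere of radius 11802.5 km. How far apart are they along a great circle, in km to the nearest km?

In radians: φ₁ = -0.9076, φ₂ = 0.2269, Δλ = -59.900° = -1.0455 rad.
cos c = sin φ₁ sin φ₂ + cos φ₁ cos φ₂ cos Δλ = (-0.7880)(0.2250) + (0.6157)(0.9744)(0.5015) = 0.12358,
so c = arccos(0.12358) = 1.44690 rad.
Distance = R·c = 11802.5 × 1.4469 ≈ 17077 km.

17077 km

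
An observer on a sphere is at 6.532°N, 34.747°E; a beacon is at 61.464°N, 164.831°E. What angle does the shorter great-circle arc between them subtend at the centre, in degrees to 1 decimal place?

101.9°

In radians: φ₁ = 0.1140, φ₂ = 1.0727, Δλ = 130.084° = 2.2704 rad.
Haversine: a = sin²(Δφ/2) + cos φ₁ cos φ₂ sin²(Δλ/2) = 0.2127 + (0.9935)(0.4777)(0.8220) = 0.60283.
Central angle c = 2·arcsin(√a) = 1.77794 rad.
So the angular separation is 101.9°.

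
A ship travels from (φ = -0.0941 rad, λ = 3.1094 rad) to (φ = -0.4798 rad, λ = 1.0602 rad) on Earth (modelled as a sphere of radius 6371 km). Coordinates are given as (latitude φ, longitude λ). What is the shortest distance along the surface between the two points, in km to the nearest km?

12376 km

With latitudes φ₁ = -5.392°, φ₂ = -27.491° and longitude difference Δλ = -117.411°:
cos c = sin φ₁ sin φ₂ + cos φ₁ cos φ₂ cos Δλ = (-0.0940)(-0.4616) + (0.9956)(0.8871)(-0.4604) = -0.36320,
so c = arccos(-0.36320) = 1.94250 rad.
Distance = R·c = 6371 × 1.9425 ≈ 12376 km.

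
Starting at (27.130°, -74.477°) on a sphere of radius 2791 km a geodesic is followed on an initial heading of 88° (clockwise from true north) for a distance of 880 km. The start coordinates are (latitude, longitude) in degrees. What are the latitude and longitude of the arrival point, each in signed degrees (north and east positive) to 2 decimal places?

Angular distance δ = d/R = 880/2791 = 0.31530 rad; initial bearing θ = 1.5359 rad.
sin φ₂ = sin φ₁ cos δ + cos φ₁ sin δ cos θ = (0.4560)(0.9507) + (0.8900)(0.3101)(0.0349) = 0.4432, so φ₂ = 26.31°.
Δλ = atan2(sin θ sin δ cos φ₁, cos δ − sin φ₁ sin φ₂) = atan2(0.2758, 0.7486) = 20.225°.
λ₂ = -74.477° + 20.225° = -54.25°.

26.31°, -54.25°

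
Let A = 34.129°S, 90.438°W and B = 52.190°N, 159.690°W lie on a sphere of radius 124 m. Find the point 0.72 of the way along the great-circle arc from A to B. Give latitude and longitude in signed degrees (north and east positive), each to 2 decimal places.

Central angle δ = 1.8374 rad. Interpolating on the sphere with fraction f = 0.72:
P = [sin((1−f)δ)·A + sin(fδ)·B] / sin δ = 0.5101·A + 1.0050·B in Cartesian coordinates,
giving P = (-0.5810, -0.6361, 0.5078), i.e. latitude 30.51°, longitude -132.41°.

30.51°, -132.41°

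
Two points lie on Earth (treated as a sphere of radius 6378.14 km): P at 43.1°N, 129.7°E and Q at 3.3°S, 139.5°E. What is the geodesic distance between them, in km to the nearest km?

In radians: φ₁ = 0.7522, φ₂ = -0.0576, Δλ = 9.800° = 0.1710 rad.
cos c = sin φ₁ sin φ₂ + cos φ₁ cos φ₂ cos Δλ = (0.6833)(-0.0576) + (0.7302)(0.9983)(0.9854) = 0.67898,
so c = arccos(0.67898) = 0.82442 rad.
Distance = R·c = 6378.14 × 0.8244 ≈ 5258 km.

5258 km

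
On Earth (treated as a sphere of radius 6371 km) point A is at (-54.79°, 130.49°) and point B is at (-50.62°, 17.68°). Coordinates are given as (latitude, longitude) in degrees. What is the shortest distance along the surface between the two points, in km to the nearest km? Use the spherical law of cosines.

6747 km

Let φ₁ = -0.9563 rad, φ₂ = -0.8835 rad, and Δλ = -1.9689 rad.
cos c = sin φ₁ sin φ₂ + cos φ₁ cos φ₂ cos Δλ = (-0.8170)(-0.7730) + (0.5766)(0.6345)(-0.3877) = 0.48972,
so c = arccos(0.48972) = 1.05903 rad.
Distance = R·c = 6371 × 1.0590 ≈ 6747 km.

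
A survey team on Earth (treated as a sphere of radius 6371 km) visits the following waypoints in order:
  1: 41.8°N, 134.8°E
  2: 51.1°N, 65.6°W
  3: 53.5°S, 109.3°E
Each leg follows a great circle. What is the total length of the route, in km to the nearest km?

Leg 1→2: central angle 1.4908 rad, distance 9497.6 km.
Leg 2→3: central angle 3.0729 rad, distance 19577.7 km.
Total: 9497.6 + 19577.7 ≈ 29075 km.

29075 km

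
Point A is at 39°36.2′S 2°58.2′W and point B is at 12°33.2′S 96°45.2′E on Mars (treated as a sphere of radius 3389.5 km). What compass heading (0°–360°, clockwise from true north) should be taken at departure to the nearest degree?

106°

Δλ = 99.723° = 1.7405 rad.
y = sin Δλ · cos φ₂ = (0.9856)(0.9761) = 0.9621
x = cos φ₁ sin φ₂ − sin φ₁ cos φ₂ cos Δλ = (0.7705)(-0.2173) − (-0.6375)(0.9761)(-0.1689) = -0.2726
θ = atan2(y, x) = 105.82°, so the bearing is 106°.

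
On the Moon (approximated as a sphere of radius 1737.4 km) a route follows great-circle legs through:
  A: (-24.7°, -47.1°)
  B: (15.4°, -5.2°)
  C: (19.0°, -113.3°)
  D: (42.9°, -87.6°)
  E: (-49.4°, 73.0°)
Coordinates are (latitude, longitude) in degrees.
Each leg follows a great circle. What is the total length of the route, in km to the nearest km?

Leg A→B: central angle 0.9992 rad, distance 1736.0 km.
Leg B→C: central angle 1.7688 rad, distance 3073.2 km.
Leg C→D: central angle 0.5629 rad, distance 977.9 km.
Leg D→E: central angle 2.8820 rad, distance 5007.3 km.
Total: 1736.0 + 3073.2 + 977.9 + 5007.3 ≈ 10794 km.

10794 km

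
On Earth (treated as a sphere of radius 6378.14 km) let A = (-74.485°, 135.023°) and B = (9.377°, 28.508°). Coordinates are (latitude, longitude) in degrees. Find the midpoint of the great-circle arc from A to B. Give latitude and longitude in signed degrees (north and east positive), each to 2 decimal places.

-40.24°, 44.24°

The central angle between A and B is δ = 1.8049 rad.
With f = 0.5, the slerp weights are sin((1−f)δ)/sin δ = 0.8069 and sin(fδ)/sin δ = 0.8069.
Weighted sum of the unit vectors: (0.8069)·(-0.1892,0.1891,-0.9636) + (0.8069)·(0.8670,0.4709,0.1629) = (0.5469, 0.5325, -0.6460).
Converting back: φ = atan2(z, √(x²+y²)) = -40.24°, λ = atan2(y, x) = 44.24°.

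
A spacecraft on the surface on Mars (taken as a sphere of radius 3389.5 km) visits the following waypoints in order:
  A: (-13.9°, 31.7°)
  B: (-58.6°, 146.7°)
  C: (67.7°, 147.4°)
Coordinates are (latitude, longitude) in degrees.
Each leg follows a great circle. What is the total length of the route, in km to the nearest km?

12825 km

Leg A→B: central angle 1.5795 rad, distance 5353.7 km.
Leg B→C: central angle 2.2044 rad, distance 7471.7 km.
Total: 5353.7 + 7471.7 ≈ 12825 km.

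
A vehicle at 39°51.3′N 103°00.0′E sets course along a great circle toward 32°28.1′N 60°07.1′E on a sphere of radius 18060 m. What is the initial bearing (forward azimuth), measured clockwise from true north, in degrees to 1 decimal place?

271.6°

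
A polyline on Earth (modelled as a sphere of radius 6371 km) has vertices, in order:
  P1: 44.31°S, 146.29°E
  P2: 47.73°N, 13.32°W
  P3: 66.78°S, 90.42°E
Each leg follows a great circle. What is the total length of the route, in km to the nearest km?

Leg P1→P2: central angle 2.8882 rad, distance 18400.6 km.
Leg P2→P3: central angle 2.4084 rad, distance 15343.8 km.
Total: 18400.6 + 15343.8 ≈ 33744 km.

33744 km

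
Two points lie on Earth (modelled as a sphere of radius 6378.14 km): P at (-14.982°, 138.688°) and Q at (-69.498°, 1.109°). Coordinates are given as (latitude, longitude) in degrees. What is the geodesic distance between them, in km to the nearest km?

10067 km

Let φ₁ = -0.2615 rad, φ₂ = -1.2130 rad, and Δλ = -2.4012 rad.
cos c = sin φ₁ sin φ₂ + cos φ₁ cos φ₂ cos Δλ = (-0.2585)(-0.9367) + (0.9660)(0.3502)(-0.7382) = -0.00762,
so c = arccos(-0.00762) = 1.57842 rad.
Distance = R·c = 6378.14 × 1.5784 ≈ 10067 km.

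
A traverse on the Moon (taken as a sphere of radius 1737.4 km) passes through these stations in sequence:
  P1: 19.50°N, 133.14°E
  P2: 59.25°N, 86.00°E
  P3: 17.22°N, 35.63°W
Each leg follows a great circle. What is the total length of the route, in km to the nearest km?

4311 km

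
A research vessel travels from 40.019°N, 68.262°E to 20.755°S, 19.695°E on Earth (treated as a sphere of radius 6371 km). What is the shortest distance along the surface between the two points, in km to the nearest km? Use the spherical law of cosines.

8424 km

In radians: φ₁ = 0.6985, φ₂ = -0.3622, Δλ = -48.567° = -0.8477 rad.
cos c = sin φ₁ sin φ₂ + cos φ₁ cos φ₂ cos Δλ = (0.6430)(-0.3544) + (0.7658)(0.9351)(0.6617) = 0.24602,
so c = arccos(0.24602) = 1.32222 rad.
Distance = R·c = 6371 × 1.3222 ≈ 8424 km.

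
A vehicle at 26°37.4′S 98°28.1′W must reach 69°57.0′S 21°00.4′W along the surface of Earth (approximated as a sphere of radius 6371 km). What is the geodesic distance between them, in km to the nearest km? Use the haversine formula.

In radians: φ₁ = -0.4647, φ₂ = -1.2209, Δλ = 77.462° = 1.3520 rad.
Haversine: a = sin²(Δφ/2) + cos φ₁ cos φ₂ sin²(Δλ/2) = 0.1363 + (0.8940)(0.3428)(0.3915) = 0.25625.
Central angle c = 2·arcsin(√a) = 1.06157 rad.
Distance = R·c = 6371 × 1.0616 ≈ 6763 km.

6763 km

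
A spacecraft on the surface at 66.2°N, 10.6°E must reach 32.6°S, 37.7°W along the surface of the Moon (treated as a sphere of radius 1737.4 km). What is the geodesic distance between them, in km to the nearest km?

3198 km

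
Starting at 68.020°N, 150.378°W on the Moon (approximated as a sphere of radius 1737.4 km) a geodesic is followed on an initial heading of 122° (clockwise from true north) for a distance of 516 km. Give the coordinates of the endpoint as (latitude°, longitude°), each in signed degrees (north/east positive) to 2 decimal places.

Angular distance δ = d/R = 516/1737.4 = 0.29700 rad; initial bearing θ = 2.1293 rad.
sin φ₂ = sin φ₁ cos δ + cos φ₁ sin δ cos θ = (0.9273)(0.9562) + (0.3743)(0.2926)(-0.5299) = 0.8287, so φ₂ = 55.96°.
Δλ = atan2(sin θ sin δ cos φ₁, cos δ − sin φ₁ sin φ₂) = atan2(0.0929, 0.1878) = 26.320°.
λ₂ = -150.378° + 26.320° = -124.06°.

55.96°, -124.06°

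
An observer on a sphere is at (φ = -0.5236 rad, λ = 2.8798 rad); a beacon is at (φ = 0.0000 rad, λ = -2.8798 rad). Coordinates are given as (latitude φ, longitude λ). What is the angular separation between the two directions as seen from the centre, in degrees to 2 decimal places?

41.41°

With latitudes φ₁ = -30.000°, φ₂ = 0.000° and longitude difference Δλ = 29.999°:
cos c = sin φ₁ sin φ₂ + cos φ₁ cos φ₂ cos Δλ = (-0.5000)(0.0000) + (0.8660)(1.0000)(0.8660) = 0.75001,
so c = arccos(0.75001) = 0.72273 rad.
So the angular separation is 41.41°.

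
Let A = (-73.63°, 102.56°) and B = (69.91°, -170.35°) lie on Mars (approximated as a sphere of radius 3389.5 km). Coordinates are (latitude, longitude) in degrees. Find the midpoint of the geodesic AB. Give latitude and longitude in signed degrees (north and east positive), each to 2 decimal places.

-2.55°, 151.46°

Central angle δ = 2.6819 rad. Interpolating on the sphere with fraction f = 0.5:
P = [sin((1−f)δ)·A + sin(fδ)·B] / sin δ = 2.1944·A + 2.1944·B in Cartesian coordinates,
giving P = (-0.8776, 0.4773, -0.0446), i.e. latitude -2.55°, longitude 151.46°.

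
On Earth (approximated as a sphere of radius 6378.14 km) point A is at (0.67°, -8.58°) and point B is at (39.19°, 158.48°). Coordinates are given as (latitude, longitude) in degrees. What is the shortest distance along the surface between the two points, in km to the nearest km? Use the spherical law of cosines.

With latitudes φ₁ = 0.670°, φ₂ = 39.190° and longitude difference Δλ = 167.060°:
cos c = sin φ₁ sin φ₂ + cos φ₁ cos φ₂ cos Δλ = (0.0117)(0.6319) + (0.9999)(0.7751)(-0.9746) = -0.74793,
so c = arccos(-0.74793) = 2.41574 rad.
Distance = R·c = 6378.14 × 2.4157 ≈ 15408 km.

15408 km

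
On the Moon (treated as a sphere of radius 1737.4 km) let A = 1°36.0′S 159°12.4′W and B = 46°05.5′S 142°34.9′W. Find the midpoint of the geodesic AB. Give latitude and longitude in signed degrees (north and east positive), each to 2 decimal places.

Central angle δ = 0.8171 rad. Interpolating on the sphere with fraction f = 0.5:
P = [sin((1−f)δ)·A + sin(fδ)·B] / sin δ = 0.5448·A + 0.5448·B in Cartesian coordinates,
giving P = (-0.8092, -0.4229, -0.4077), i.e. latitude -24.06°, longitude -152.41°.

-24.06°, -152.41°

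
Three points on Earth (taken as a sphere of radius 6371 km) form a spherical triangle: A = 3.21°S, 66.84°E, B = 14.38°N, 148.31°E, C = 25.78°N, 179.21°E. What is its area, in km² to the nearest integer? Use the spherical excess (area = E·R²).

Side lengths (central angles): a = 0.5424, b = 1.9461, c = 1.4409 rad; semiperimeter s = 1.9647.
By l'Huilier's theorem, tan(E/4) = √[tan(s/2) tan((s−a)/2) tan((s−b)/2) tan((s−c)/2)], giving spherical excess E = 0.2268 rad.
Area = E·R² = 0.2268 × (6371)² ≈ 9204387 km².

9204387 km²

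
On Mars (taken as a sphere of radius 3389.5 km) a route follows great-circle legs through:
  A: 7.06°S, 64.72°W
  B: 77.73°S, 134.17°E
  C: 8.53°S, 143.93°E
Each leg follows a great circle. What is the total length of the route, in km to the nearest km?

9699 km

Leg A→B: central angle 1.6503 rad, distance 5593.8 km.
Leg B→C: central angle 1.2110 rad, distance 4104.8 km.
Total: 5593.8 + 4104.8 ≈ 9699 km.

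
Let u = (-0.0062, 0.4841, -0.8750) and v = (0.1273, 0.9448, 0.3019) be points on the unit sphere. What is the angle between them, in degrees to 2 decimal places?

78.91°

u·v = 0.1924; |u| = 1.0000, |v| = 1.0000.
cos θ = (u·v)/(|u||v|) = 0.1924, so θ = 78.91°.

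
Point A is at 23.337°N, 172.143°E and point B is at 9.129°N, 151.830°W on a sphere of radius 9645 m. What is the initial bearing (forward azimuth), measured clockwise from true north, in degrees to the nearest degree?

Δλ = 36.027° = 0.6288 rad.
y = sin Δλ · cos φ₂ = (0.5882)(0.9873) = 0.5807
x = cos φ₁ sin φ₂ − sin φ₁ cos φ₂ cos Δλ = (0.9182)(0.1587) − (0.3961)(0.9873)(0.8087) = -0.1706
θ = atan2(y, x) = 106.37°, so the bearing is 106°.

106°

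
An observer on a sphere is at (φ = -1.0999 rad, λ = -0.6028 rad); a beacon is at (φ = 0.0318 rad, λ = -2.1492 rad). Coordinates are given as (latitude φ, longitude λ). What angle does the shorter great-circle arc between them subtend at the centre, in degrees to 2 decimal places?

Let φ₁ = -1.0999 rad, φ₂ = 0.0318 rad, and Δλ = -1.5464 rad.
cos c = sin φ₁ sin φ₂ + cos φ₁ cos φ₂ cos Δλ = (-0.8912)(0.0318) + (0.4537)(0.9995)(0.0244) = -0.01727,
so c = arccos(-0.01727) = 1.58807 rad.
So the angular separation is 90.99°.

90.99°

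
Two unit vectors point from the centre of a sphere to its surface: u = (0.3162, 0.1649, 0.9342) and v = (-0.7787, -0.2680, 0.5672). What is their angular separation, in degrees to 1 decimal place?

76.1°

u·v = 0.2395; |u| = 1.0000, |v| = 1.0000.
cos θ = (u·v)/(|u||v|) = 0.2395, so θ = 76.1°.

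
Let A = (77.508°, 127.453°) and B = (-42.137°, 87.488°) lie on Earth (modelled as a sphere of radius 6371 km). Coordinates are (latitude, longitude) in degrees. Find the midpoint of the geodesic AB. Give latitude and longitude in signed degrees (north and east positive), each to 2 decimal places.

The central angle between A and B is δ = 2.1319 rad.
With f = 0.5, the slerp weights are sin((1−f)δ)/sin δ = 1.0337 and sin(fδ)/sin δ = 1.0337.
Weighted sum of the unit vectors: (1.0337)·(-0.1315,0.1717,0.9763) + (1.0337)·(0.0325,0.7408,-0.6709) = (-0.1024, 0.9433, 0.3157).
Converting back: φ = atan2(z, √(x²+y²)) = 18.40°, λ = atan2(y, x) = 96.19°.

18.40°, 96.19°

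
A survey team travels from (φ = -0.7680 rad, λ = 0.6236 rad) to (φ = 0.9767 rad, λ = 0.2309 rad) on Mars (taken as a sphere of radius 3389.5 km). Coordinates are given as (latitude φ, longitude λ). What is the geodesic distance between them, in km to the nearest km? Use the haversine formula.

With latitudes φ₁ = -44.003°, φ₂ = 55.961° and longitude difference Δλ = -22.500°:
Haversine: a = sin²(Δφ/2) + cos φ₁ cos φ₂ sin²(Δλ/2) = 0.5865 + (0.7193)(0.5598)(0.0381) = 0.60184.
Central angle c = 2·arcsin(√a) = 1.77591 rad.
Distance = R·c = 3389.5 × 1.7759 ≈ 6019 km.

6019 km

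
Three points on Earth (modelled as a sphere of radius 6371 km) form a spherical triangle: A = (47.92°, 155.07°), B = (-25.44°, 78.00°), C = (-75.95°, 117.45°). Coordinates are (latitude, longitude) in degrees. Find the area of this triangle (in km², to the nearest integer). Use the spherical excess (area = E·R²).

53774810 km²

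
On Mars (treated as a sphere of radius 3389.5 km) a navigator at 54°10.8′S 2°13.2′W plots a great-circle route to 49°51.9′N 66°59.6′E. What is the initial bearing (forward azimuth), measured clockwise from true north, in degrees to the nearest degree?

44°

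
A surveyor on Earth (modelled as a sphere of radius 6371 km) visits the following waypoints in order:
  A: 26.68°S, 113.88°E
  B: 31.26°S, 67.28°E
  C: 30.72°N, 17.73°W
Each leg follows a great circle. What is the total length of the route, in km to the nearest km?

15827 km

Leg A→B: central angle 0.7109 rad, distance 4528.9 km.
Leg B→C: central angle 1.7733 rad, distance 11298.0 km.
Total: 4528.9 + 11298.0 ≈ 15827 km.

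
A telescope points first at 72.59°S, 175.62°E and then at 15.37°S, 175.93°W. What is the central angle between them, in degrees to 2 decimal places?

In radians: φ₁ = -1.2669, φ₂ = -0.2683, Δλ = 8.450° = 0.1475 rad.
Haversine: a = sin²(Δφ/2) + cos φ₁ cos φ₂ sin²(Δλ/2) = 0.2293 + (0.2992)(0.9642)(0.0054) = 0.23086.
Central angle c = 2·arcsin(√a) = 1.00240 rad.
So the angular separation is 57.43°.

57.43°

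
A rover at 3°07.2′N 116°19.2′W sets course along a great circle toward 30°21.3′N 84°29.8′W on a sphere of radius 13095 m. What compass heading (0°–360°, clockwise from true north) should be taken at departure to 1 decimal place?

44.4°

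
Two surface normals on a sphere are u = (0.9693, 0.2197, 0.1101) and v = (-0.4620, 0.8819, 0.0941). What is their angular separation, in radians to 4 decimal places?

1.8170 rad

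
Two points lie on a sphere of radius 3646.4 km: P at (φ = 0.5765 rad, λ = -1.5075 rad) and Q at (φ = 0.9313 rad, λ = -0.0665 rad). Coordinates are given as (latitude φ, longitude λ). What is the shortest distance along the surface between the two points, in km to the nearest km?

With latitudes φ₁ = 33.031°, φ₂ = 53.360° and longitude difference Δλ = 82.563°:
cos c = sin φ₁ sin φ₂ + cos φ₁ cos φ₂ cos Δλ = (0.5451)(0.8024) + (0.8384)(0.5968)(0.1294) = 0.50214,
so c = arccos(0.50214) = 1.04472 rad.
Distance = R·c = 3646.4 × 1.0447 ≈ 3809 km.

3809 km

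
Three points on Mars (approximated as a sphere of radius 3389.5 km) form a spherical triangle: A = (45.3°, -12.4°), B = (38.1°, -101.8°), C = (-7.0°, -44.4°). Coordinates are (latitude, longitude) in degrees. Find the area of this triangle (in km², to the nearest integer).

7377699 km²

Side lengths (central angles): a = 1.2179, b = 1.0409, c = 1.1103 rad; semiperimeter s = 1.6846.
By l'Huilier's theorem, tan(E/4) = √[tan(s/2) tan((s−a)/2) tan((s−b)/2) tan((s−c)/2)], giving spherical excess E = 0.6422 rad.
Area = E·R² = 0.6422 × (3389.5)² ≈ 7377699 km².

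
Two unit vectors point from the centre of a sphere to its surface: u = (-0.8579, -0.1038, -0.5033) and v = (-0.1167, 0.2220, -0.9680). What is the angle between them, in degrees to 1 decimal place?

55.6°

u·v = 0.5643; |u| = 1.0000, |v| = 1.0000.
cos θ = (u·v)/(|u||v|) = 0.5643, so θ = 55.6°.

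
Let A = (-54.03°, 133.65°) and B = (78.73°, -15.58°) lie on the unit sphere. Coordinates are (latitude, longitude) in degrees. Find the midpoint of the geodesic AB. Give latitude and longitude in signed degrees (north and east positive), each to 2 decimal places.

21.68°, 120.24°

Central angle δ = 2.6733 rad. Interpolating on the sphere with fraction f = 0.5:
P = [sin((1−f)δ)·A + sin(fδ)·B] / sin δ = 2.1551·A + 2.1551·B in Cartesian coordinates,
giving P = (-0.4680, 0.8028, 0.3694), i.e. latitude 21.68°, longitude 120.24°.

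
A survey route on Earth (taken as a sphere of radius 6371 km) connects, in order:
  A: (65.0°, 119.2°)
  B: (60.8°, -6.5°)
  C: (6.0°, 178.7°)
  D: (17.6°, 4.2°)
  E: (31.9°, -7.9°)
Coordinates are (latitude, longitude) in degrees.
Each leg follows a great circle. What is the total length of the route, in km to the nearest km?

Leg A→B: central angle 0.8355 rad, distance 5322.8 km.
Leg B→C: central angle 1.9735 rad, distance 12573.4 km.
Leg C→D: central angle 2.7189 rad, distance 17322.3 km.
Leg D→E: central angle 0.3142 rad, distance 2001.9 km.
Total: 5322.8 + 12573.4 + 17322.3 + 2001.9 ≈ 37220 km.

37220 km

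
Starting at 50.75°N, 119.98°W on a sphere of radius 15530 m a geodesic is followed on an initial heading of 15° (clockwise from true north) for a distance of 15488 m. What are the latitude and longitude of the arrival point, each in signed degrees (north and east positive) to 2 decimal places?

68.99°, 22.69°

Angular distance δ = d/R = 15488/15530 = 0.99730 rad; initial bearing θ = 0.2618 rad.
sin φ₂ = sin φ₁ cos δ + cos φ₁ sin δ cos θ = (0.7744)(0.5426) + (0.6327)(0.8400)(0.9659) = 0.9335, so φ₂ = 68.99°.
Δλ = atan2(sin θ sin δ cos φ₁, cos δ − sin φ₁ sin φ₂) = atan2(0.1376, -0.1803) = 142.666°.
λ₂ = -119.980° + 142.666° = 22.69°.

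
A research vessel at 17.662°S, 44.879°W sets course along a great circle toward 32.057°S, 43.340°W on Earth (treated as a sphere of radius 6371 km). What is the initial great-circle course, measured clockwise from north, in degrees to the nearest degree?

Δλ = 1.539° = 0.0269 rad.
y = sin Δλ · cos φ₂ = (0.0269)(0.8475) = 0.0228
x = cos φ₁ sin φ₂ − sin φ₁ cos φ₂ cos Δλ = (0.9529)(-0.5308) − (-0.3034)(0.8475)(0.9996) = -0.2487
θ = atan2(y, x) = 174.77°, so the bearing is 175°.

175°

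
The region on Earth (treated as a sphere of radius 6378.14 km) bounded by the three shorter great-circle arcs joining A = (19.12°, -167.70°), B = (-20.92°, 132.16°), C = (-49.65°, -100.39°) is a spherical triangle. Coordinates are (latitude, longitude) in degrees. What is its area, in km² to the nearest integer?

53721078 km²

Side lengths (central angles): a = 1.6666, b = 1.5844, c = 1.2425 rad; semiperimeter s = 2.2467.
By l'Huilier's theorem, tan(E/4) = √[tan(s/2) tan((s−a)/2) tan((s−b)/2) tan((s−c)/2)], giving spherical excess E = 1.3206 rad.
Area = E·R² = 1.3206 × (6378.14)² ≈ 53721078 km².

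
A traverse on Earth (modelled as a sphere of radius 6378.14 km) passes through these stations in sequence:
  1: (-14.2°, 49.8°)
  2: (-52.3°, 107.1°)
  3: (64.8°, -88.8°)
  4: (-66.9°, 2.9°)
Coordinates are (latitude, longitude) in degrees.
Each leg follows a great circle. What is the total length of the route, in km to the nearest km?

Leg 1→2: central angle 1.0305 rad, distance 6572.8 km.
Leg 2→3: central angle 2.8814 rad, distance 18377.8 km.
Leg 3→4: central angle 2.5630 rad, distance 16347.2 km.
Total: 6572.8 + 18377.8 + 16347.2 ≈ 41298 km.

41298 km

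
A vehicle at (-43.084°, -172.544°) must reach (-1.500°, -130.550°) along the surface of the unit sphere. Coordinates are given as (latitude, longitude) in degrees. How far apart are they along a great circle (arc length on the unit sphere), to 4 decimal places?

0.9758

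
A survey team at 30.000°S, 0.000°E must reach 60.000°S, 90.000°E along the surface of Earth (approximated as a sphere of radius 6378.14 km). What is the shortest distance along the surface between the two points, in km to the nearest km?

7162 km

In radians: φ₁ = -0.5236, φ₂ = -1.0472, Δλ = 90.000° = 1.5708 rad.
cos c = sin φ₁ sin φ₂ + cos φ₁ cos φ₂ cos Δλ = (-0.5000)(-0.8660) + (0.8660)(0.5000)(0.0000) = 0.43301,
so c = arccos(0.43301) = 1.12296 rad.
Distance = R·c = 6378.14 × 1.1230 ≈ 7162 km.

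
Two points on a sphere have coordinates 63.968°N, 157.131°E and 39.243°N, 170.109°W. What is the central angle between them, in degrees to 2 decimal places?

31.32°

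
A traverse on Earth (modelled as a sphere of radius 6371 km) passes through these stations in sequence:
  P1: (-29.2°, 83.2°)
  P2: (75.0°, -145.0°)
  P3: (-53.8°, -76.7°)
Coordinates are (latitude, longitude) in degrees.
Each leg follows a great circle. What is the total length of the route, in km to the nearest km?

29439 km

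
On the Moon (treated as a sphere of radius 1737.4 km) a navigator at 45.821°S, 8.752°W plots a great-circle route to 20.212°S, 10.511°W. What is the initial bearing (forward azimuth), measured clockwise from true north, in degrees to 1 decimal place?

356.2°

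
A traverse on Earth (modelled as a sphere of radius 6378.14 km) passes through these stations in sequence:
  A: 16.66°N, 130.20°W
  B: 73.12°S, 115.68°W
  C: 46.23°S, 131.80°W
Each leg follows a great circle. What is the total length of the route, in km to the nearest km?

13154 km

Leg A→B: central angle 1.5758 rad, distance 10050.9 km.
Leg B→C: central angle 0.4865 rad, distance 3102.9 km.
Total: 10050.9 + 3102.9 ≈ 13154 km.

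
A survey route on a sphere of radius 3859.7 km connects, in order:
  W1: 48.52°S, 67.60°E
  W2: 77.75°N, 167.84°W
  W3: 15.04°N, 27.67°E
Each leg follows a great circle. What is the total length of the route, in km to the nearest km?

Leg W1→W2: central angle 2.5181 rad, distance 9719.2 km.
Leg W2→W3: central angle 1.5146 rad, distance 5846.0 km.
Total: 9719.2 + 5846.0 ≈ 15565 km.

15565 km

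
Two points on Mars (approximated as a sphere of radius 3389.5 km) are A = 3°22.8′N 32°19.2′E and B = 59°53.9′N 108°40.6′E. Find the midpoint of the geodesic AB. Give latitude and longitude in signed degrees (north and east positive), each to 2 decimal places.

37.18°, 55.90°

The central angle between A and B is δ = 1.4009 rad.
With f = 0.5, the slerp weights are sin((1−f)δ)/sin δ = 0.6540 and sin(fδ)/sin δ = 0.6540.
Weighted sum of the unit vectors: (0.6540)·(0.8436,0.5337,0.0590) + (0.6540)·(-0.1606,0.4751,0.8651) = (0.4467, 0.6598, 0.6043).
Converting back: φ = atan2(z, √(x²+y²)) = 37.18°, λ = atan2(y, x) = 55.90°.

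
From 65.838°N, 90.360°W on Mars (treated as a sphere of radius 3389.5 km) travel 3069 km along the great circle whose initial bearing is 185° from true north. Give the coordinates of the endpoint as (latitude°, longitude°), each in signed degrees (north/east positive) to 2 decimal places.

14.03°, -94.41°

Angular distance δ = d/R = 3069/3389.5 = 0.90544 rad; initial bearing θ = 3.2289 rad.
sin φ₂ = sin φ₁ cos δ + cos φ₁ sin δ cos θ = (0.9124)(0.6173) + (0.4093)(0.7867)(-0.9962) = 0.2425, so φ₂ = 14.03°.
Δλ = atan2(sin θ sin δ cos φ₁, cos δ − sin φ₁ sin φ₂) = atan2(-0.0281, 0.3961) = -4.053°.
λ₂ = -90.360° − 4.053° = -94.41°.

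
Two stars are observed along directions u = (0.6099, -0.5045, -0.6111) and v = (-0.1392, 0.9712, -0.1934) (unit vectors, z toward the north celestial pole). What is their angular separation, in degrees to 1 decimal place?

117.2°

u·v = -0.4567; |u| = 1.0000, |v| = 1.0000.
cos θ = (u·v)/(|u||v|) = -0.4567, so θ = 117.2°.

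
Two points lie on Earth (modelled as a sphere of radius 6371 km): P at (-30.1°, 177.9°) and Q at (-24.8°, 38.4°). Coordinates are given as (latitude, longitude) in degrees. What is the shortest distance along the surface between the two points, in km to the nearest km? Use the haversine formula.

In radians: φ₁ = -0.5253, φ₂ = -0.4328, Δλ = -139.500° = -2.4347 rad.
Haversine: a = sin²(Δφ/2) + cos φ₁ cos φ₂ sin²(Δλ/2) = 0.0021 + (0.8652)(0.9078)(0.8802) = 0.69342.
Central angle c = 2·arcsin(√a) = 1.96799 rad.
Distance = R·c = 6371 × 1.9680 ≈ 12538 km.

12538 km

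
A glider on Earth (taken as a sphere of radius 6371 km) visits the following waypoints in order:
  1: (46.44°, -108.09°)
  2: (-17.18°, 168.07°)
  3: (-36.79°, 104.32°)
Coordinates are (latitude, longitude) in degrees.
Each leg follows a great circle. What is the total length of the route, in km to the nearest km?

Leg 1→2: central angle 1.7147 rad, distance 10924.3 km.
Leg 2→3: central angle 1.0294 rad, distance 6558.6 km.
Total: 10924.3 + 6558.6 ≈ 17483 km.

17483 km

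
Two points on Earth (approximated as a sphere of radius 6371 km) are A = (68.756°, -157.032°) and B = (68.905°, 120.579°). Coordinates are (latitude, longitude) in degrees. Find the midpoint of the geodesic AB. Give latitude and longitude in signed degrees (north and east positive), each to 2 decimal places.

The central angle between A and B is δ = 0.4803 rad.
With f = 0.5, the slerp weights are sin((1−f)δ)/sin δ = 0.5148 and sin(fδ)/sin δ = 0.5148.
Weighted sum of the unit vectors: (0.5148)·(-0.3336,-0.1414,0.9320) + (0.5148)·(-0.1831,0.3099,0.9330) = (-0.2660, 0.0867, 0.9601).
Converting back: φ = atan2(z, √(x²+y²)) = 73.75°, λ = atan2(y, x) = 161.94°.

73.75°, 161.94°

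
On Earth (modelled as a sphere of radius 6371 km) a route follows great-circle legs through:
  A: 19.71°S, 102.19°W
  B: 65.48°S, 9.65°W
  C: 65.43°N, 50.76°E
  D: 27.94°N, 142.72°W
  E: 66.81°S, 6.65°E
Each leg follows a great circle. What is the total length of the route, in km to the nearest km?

48262 km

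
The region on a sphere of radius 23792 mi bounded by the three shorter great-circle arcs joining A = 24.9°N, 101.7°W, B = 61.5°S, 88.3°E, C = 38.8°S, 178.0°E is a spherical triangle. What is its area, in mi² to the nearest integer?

666863630 mi²

Side lengths (central angles): a = 0.9853, b = 1.7160, c = 2.4919 rad; semiperimeter s = 2.5966.
By l'Huilier's theorem, tan(E/4) = √[tan(s/2) tan((s−a)/2) tan((s−b)/2) tan((s−c)/2)], giving spherical excess E = 1.1781 rad.
Area = E·R² = 1.1781 × (23792)² ≈ 666863630 mi².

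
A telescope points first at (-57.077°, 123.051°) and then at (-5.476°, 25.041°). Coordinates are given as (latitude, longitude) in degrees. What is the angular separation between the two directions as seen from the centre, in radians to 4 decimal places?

Let φ₁ = -0.9962 rad, φ₂ = -0.0956 rad, and Δλ = -1.7106 rad.
cos c = sin φ₁ sin φ₂ + cos φ₁ cos φ₂ cos Δλ = (-0.8394)(-0.0954) + (0.5435)(0.9954)(-0.1393) = 0.00471,
so c = arccos(0.00471) = 1.56608 rad.
So the angular separation is 1.5661 rad.

1.5661 rad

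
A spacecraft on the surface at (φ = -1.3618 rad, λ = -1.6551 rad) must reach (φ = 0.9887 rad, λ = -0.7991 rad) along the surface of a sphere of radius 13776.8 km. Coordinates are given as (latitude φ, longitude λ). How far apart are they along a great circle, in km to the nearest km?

33166 km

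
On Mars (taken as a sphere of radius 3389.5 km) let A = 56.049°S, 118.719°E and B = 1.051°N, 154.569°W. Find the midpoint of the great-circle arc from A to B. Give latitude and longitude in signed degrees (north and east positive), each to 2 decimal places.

-34.67°, 177.05°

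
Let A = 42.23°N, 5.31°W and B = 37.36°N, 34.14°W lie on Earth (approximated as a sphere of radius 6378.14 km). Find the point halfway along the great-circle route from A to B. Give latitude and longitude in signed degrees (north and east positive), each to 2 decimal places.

Central angle δ = 0.3938 rad. Interpolating on the sphere with fraction f = 0.5:
P = [sin((1−f)δ)·A + sin(fδ)·B] / sin δ = 0.5099·A + 0.5099·B in Cartesian coordinates,
giving P = (0.7113, -0.2624, 0.6521), i.e. latitude 40.70°, longitude -20.25°.

40.70°, -20.25°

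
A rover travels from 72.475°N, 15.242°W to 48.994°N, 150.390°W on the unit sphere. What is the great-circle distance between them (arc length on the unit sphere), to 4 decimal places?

With latitudes φ₁ = 72.475°, φ₂ = 48.994° and longitude difference Δλ = -135.148°:
Haversine: a = sin²(Δφ/2) + cos φ₁ cos φ₂ sin²(Δλ/2) = 0.0414 + (0.3011)(0.6561)(0.8545) = 0.21023.
Central angle c = 2·arcsin(√a) = 0.95262 rad.
On the unit sphere the arc length equals the central angle: 0.9526.

0.9526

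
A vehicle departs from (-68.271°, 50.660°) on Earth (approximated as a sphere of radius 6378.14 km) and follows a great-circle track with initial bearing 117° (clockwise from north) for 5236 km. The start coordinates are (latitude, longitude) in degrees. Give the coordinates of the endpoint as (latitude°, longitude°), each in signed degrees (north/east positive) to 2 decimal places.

-49.12°, 145.59°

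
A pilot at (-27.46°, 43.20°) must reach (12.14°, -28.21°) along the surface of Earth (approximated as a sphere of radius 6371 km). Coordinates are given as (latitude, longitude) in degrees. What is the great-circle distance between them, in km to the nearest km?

8857 km

In radians: φ₁ = -0.4793, φ₂ = 0.2119, Δλ = -71.410° = -1.2463 rad.
cos c = sin φ₁ sin φ₂ + cos φ₁ cos φ₂ cos Δλ = (-0.4611)(0.2103) + (0.8873)(0.9776)(0.3188) = 0.17957,
so c = arccos(0.17957) = 1.39024 rad.
Distance = R·c = 6371 × 1.3902 ≈ 8857 km.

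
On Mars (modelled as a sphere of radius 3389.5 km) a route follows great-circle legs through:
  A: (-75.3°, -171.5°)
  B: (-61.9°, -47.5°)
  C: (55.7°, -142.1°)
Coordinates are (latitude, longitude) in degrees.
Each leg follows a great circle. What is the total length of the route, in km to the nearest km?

10456 km

Leg A→B: central angle 0.6658 rad, distance 2256.8 km.
Leg B→C: central angle 2.4189 rad, distance 8198.8 km.
Total: 2256.8 + 8198.8 ≈ 10456 km.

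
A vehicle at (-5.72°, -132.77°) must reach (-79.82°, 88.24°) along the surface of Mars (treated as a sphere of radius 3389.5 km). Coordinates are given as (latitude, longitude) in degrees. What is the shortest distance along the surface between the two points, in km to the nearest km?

With latitudes φ₁ = -5.720°, φ₂ = -79.820° and longitude difference Δλ = -138.990°:
Haversine: a = sin²(Δφ/2) + cos φ₁ cos φ₂ sin²(Δλ/2) = 0.3630 + (0.9950)(0.1767)(0.8773) = 0.51730.
Central angle c = 2·arcsin(√a) = 1.60541 rad.
Distance = R·c = 3389.5 × 1.6054 ≈ 5442 km.

5442 km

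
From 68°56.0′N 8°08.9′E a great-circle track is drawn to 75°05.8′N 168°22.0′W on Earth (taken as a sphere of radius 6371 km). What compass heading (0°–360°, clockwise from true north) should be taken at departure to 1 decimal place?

358.5°

With φ₁ = 1.2031, φ₂ = 1.3107, Δλ = -3.0808 rad, the forward-azimuth formula gives
θ = atan2( sin Δλ cos φ₂ , cos φ₁ sin φ₂ − sin φ₁ cos φ₂ cos Δλ ) = atan2(-0.0156, 0.5869) = -1.53°.
Adding 360° brings this into [0°, 360°): 358.5°.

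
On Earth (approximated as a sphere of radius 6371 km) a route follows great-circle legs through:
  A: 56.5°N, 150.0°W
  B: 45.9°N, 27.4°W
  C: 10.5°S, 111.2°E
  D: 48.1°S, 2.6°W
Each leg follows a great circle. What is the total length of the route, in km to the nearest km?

Leg A→B: central angle 1.1681 rad, distance 7442.0 km.
Leg B→C: central angle 2.2707 rad, distance 14466.6 km.
Leg C→D: central angle 1.7005 rad, distance 10833.9 km.
Total: 7442.0 + 14466.6 + 10833.9 ≈ 32743 km.

32743 km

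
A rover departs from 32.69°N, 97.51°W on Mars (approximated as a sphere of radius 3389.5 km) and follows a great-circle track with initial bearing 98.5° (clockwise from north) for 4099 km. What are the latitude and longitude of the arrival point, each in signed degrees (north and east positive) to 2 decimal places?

4.28°, -29.43°

Angular distance δ = d/R = 4099/3389.5 = 1.20932 rad; initial bearing θ = 1.7191 rad.
sin φ₂ = sin φ₁ cos δ + cos φ₁ sin δ cos θ = (0.5401)(0.3537) + (0.8416)(0.9354)(-0.1478) = 0.0746, so φ₂ = 4.28°.
Δλ = atan2(sin θ sin δ cos φ₁, cos δ − sin φ₁ sin φ₂) = atan2(0.7786, 0.3133) = 68.078°.
λ₂ = -97.510° + 68.078° = -29.43°.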